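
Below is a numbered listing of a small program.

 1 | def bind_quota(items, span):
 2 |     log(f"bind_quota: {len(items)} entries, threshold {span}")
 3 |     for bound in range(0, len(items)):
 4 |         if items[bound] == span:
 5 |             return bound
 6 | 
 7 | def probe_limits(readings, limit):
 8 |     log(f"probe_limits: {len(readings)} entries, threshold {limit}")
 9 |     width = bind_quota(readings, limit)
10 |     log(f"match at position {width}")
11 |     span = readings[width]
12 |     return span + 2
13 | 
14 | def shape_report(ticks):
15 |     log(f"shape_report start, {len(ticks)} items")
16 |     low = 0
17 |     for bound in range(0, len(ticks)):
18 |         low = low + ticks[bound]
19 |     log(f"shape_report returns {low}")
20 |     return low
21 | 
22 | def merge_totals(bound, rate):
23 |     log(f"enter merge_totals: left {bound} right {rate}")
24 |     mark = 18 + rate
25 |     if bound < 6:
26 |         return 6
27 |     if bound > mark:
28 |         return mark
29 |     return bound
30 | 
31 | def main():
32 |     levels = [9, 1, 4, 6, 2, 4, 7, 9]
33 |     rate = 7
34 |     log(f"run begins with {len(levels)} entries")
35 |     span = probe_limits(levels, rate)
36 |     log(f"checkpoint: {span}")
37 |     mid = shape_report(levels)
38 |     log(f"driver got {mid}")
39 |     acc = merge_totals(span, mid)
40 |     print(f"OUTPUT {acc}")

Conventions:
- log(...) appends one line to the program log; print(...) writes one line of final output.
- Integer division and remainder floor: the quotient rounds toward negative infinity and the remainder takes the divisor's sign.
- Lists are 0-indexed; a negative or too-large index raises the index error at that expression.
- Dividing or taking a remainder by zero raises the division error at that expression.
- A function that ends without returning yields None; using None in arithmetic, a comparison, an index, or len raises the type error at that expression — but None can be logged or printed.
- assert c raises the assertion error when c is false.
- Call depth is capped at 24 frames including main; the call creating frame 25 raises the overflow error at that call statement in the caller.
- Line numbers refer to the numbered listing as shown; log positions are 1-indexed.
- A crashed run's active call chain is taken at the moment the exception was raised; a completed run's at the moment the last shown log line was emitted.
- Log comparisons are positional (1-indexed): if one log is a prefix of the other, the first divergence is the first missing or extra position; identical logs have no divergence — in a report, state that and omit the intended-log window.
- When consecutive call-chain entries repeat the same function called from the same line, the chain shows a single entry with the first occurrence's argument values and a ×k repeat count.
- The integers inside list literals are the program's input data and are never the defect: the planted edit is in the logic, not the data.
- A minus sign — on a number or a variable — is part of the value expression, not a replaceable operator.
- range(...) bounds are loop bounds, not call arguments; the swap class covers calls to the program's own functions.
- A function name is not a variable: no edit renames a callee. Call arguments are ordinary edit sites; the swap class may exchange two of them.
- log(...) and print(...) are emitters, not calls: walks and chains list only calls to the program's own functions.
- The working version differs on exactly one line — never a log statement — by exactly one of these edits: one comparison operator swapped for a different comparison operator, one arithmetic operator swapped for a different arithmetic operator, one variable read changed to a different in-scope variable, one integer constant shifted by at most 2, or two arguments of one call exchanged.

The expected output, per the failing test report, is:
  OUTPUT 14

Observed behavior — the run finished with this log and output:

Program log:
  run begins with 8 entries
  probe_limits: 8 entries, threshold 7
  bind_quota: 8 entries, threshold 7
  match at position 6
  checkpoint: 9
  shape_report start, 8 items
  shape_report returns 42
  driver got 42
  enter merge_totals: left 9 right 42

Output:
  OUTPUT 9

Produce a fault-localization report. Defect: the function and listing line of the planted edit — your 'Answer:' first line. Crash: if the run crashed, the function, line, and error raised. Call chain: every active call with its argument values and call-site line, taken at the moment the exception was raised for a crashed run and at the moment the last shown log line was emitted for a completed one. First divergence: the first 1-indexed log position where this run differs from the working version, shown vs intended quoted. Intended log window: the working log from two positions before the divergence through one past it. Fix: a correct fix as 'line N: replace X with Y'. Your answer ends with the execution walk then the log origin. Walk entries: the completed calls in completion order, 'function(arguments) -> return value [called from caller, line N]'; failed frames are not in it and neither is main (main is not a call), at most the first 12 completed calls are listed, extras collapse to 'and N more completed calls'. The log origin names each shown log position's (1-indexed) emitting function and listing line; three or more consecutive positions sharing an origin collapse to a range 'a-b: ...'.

Answer: the defect is in probe_limits at line 12.
Key fact: At log position 5 the runs split — shown 'checkpoint: 9', but the working version logs 'checkpoint: 14'.
Call chain: main -> merge_totals(9, 42) (called at line 39).
First divergence: position 5; shown 'checkpoint: 9' vs intended 'checkpoint: 14'.
Intended log window:
  3: bind_quota: 8 entries, threshold 7
  4: match at position 6
  5: checkpoint: 14
  6: shape_report start, 8 items
Execution walk:
  bind_quota([9, 1, 4, 6, 2, 4, 7, 9], 7) -> 6  [called from probe_limits, line 9]
  probe_limits([9, 1, 4, 6, 2, 4, 7, 9], 7) -> 9  [called from main, line 35]
  shape_report([9, 1, 4, 6, 2, 4, 7, 9]) -> 42  [called from main, line 37]
  merge_totals(9, 42) -> 9  [called from main, line 39]
Log origins:
  1: logged in main at line 34
  2: logged in probe_limits at line 8
  3: logged in bind_quota at line 2
  4: logged in probe_limits at line 10
  5: logged in main at line 36
  6: logged in shape_report at line 15
  7: logged in shape_report at line 19
  8: logged in main at line 38
  9: logged in merge_totals at line 23
A correct fix: line 12: replace `+` with `*`.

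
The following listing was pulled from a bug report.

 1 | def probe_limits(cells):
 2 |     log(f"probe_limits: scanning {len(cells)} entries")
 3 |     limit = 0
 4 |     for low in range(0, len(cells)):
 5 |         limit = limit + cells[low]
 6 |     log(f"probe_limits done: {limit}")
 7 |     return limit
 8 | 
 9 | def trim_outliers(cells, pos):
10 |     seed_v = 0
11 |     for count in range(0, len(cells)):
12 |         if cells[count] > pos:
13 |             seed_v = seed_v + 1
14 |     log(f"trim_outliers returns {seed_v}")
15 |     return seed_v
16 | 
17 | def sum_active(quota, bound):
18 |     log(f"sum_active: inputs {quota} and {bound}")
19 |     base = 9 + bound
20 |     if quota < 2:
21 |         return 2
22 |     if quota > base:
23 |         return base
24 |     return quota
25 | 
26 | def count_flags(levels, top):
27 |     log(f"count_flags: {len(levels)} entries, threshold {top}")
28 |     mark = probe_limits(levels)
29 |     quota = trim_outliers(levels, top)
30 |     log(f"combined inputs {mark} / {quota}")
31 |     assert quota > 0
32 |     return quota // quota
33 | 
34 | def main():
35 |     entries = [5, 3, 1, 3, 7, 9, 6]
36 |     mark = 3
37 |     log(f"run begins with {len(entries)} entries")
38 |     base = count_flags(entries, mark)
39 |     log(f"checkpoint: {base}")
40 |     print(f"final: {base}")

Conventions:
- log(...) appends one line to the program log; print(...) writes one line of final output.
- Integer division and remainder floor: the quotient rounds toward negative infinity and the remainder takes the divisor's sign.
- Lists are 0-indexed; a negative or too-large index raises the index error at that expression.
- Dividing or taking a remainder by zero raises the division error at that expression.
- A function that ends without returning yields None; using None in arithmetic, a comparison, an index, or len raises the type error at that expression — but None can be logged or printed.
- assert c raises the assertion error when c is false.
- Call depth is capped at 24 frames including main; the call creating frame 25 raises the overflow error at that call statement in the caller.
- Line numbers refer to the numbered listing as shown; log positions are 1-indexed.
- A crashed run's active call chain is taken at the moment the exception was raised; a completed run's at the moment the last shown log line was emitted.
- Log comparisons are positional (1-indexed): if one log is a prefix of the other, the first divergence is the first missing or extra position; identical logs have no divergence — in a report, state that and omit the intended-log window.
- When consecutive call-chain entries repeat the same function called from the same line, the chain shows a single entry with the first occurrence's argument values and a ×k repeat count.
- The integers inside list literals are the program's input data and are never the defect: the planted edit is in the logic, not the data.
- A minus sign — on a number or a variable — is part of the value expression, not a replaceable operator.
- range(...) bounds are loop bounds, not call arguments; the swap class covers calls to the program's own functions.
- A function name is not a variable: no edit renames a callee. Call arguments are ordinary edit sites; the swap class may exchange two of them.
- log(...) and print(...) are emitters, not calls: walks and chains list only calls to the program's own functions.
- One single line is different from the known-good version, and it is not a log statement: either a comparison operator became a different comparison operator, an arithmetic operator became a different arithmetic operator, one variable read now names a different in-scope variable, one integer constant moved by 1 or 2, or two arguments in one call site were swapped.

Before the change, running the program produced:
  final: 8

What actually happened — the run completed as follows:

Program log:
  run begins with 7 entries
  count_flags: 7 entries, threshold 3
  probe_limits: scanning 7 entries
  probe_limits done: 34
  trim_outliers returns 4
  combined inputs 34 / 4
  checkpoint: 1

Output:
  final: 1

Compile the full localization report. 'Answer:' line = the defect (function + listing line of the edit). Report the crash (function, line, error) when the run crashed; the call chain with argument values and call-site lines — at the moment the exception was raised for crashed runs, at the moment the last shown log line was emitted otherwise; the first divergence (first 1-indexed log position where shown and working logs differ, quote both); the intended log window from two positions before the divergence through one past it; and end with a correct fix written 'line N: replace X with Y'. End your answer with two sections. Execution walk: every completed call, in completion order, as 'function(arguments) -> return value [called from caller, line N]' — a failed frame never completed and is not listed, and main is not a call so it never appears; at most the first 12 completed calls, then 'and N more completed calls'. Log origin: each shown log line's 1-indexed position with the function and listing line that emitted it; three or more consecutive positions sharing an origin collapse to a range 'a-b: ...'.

Answer: the defect is in count_flags at line 32.
Key observation: Everything matches until log position 7, which reads 'checkpoint: 1' in place of 'checkpoint: 8'.
Call chain: main.
First divergence: position 7 — shown 'checkpoint: 1', intended 'checkpoint: 8'.
Intended log window:
  5: trim_outliers returns 4
  6: combined inputs 34 / 4
  7: checkpoint: 8
Execution walk:
  probe_limits([5, 3, 1, 3, 7, 9, 6]) -> 34  [called from count_flags, line 28]
  trim_outliers([5, 3, 1, 3, 7, 9, 6], 3) -> 4  [called from count_flags, line 29]
  count_flags([5, 3, 1, 3, 7, 9, 6], 3) -> 1  [called from main, line 38]
Origin of each log line:
  1: logged in main at line 37
  2: logged in count_flags at line 27
  3: logged in probe_limits at line 2
  4: logged in probe_limits at line 6
  5: logged in trim_outliers at line 14
  6: logged in count_flags at line 30
  7: logged in main at line 39
A correct fix: line 32: replace `quota // quota` with `mark // quota`.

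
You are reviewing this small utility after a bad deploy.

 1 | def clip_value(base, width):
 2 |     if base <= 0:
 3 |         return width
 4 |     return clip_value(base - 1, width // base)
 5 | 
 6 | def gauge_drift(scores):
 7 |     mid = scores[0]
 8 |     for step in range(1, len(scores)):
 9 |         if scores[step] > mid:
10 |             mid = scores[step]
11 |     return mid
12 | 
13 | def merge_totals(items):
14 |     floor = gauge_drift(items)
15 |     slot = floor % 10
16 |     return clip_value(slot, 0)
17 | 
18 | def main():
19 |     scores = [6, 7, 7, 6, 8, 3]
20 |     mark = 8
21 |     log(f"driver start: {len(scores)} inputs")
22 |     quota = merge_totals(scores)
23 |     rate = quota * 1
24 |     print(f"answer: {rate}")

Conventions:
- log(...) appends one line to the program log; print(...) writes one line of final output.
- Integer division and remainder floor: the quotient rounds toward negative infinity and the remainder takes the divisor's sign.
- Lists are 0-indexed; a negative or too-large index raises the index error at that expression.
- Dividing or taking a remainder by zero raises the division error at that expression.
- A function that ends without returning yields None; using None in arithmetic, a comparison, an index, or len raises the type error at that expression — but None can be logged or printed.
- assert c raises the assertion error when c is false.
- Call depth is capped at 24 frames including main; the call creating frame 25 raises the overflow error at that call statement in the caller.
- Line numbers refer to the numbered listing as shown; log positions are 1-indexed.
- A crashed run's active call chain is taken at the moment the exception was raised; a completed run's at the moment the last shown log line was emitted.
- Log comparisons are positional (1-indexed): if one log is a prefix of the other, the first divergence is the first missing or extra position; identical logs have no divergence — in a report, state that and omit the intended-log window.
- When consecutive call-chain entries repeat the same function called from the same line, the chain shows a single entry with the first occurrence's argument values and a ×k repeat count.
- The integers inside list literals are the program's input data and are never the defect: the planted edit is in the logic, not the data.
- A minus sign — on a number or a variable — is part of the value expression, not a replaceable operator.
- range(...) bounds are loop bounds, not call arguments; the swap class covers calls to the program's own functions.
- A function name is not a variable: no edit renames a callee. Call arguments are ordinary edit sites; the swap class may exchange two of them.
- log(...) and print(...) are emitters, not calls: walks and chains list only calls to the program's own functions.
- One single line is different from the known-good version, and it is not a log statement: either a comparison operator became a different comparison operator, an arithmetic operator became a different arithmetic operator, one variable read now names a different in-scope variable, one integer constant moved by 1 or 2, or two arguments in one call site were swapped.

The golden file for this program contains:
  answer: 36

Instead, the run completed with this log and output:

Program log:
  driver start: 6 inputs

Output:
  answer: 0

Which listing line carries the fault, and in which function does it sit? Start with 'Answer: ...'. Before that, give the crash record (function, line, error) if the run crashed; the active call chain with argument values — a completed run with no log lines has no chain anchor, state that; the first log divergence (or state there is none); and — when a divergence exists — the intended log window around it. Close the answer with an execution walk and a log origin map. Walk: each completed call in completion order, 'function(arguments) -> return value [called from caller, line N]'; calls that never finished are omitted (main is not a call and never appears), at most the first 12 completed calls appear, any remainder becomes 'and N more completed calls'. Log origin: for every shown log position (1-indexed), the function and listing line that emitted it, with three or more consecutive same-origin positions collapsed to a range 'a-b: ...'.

Answer: the defect is in clip_value at line 4.
Core observation: No log line changed; the fault shows up purely in the output.
Call chain: main.
First divergence: none — the logs agree in full.
Execution walk:
  gauge_drift([6, 7, 7, 6, 8, 3]) -> 8  [called from merge_totals, line 14]
  clip_value(0, 0) -> 0  [called from clip_value, line 4]
  clip_value(1, 0) -> 0  [called from clip_value, line 4]
  clip_value(2, 0) -> 0  [called from clip_value, line 4]
  clip_value(3, 0) -> 0  [called from clip_value, line 4]
  clip_value(4, 0) -> 0  [called from clip_value, line 4]
  clip_value(5, 0) -> 0  [called from clip_value, line 4]
  clip_value(6, 0) -> 0  [called from clip_value, line 4]
  clip_value(7, 0) -> 0  [called from clip_value, line 4]
  clip_value(8, 0) -> 0  [called from merge_totals, line 16]
  merge_totals([6, 7, 7, 6, 8, 3]) -> 0  [called from main, line 22]
Log origin:
  1: from main, line 21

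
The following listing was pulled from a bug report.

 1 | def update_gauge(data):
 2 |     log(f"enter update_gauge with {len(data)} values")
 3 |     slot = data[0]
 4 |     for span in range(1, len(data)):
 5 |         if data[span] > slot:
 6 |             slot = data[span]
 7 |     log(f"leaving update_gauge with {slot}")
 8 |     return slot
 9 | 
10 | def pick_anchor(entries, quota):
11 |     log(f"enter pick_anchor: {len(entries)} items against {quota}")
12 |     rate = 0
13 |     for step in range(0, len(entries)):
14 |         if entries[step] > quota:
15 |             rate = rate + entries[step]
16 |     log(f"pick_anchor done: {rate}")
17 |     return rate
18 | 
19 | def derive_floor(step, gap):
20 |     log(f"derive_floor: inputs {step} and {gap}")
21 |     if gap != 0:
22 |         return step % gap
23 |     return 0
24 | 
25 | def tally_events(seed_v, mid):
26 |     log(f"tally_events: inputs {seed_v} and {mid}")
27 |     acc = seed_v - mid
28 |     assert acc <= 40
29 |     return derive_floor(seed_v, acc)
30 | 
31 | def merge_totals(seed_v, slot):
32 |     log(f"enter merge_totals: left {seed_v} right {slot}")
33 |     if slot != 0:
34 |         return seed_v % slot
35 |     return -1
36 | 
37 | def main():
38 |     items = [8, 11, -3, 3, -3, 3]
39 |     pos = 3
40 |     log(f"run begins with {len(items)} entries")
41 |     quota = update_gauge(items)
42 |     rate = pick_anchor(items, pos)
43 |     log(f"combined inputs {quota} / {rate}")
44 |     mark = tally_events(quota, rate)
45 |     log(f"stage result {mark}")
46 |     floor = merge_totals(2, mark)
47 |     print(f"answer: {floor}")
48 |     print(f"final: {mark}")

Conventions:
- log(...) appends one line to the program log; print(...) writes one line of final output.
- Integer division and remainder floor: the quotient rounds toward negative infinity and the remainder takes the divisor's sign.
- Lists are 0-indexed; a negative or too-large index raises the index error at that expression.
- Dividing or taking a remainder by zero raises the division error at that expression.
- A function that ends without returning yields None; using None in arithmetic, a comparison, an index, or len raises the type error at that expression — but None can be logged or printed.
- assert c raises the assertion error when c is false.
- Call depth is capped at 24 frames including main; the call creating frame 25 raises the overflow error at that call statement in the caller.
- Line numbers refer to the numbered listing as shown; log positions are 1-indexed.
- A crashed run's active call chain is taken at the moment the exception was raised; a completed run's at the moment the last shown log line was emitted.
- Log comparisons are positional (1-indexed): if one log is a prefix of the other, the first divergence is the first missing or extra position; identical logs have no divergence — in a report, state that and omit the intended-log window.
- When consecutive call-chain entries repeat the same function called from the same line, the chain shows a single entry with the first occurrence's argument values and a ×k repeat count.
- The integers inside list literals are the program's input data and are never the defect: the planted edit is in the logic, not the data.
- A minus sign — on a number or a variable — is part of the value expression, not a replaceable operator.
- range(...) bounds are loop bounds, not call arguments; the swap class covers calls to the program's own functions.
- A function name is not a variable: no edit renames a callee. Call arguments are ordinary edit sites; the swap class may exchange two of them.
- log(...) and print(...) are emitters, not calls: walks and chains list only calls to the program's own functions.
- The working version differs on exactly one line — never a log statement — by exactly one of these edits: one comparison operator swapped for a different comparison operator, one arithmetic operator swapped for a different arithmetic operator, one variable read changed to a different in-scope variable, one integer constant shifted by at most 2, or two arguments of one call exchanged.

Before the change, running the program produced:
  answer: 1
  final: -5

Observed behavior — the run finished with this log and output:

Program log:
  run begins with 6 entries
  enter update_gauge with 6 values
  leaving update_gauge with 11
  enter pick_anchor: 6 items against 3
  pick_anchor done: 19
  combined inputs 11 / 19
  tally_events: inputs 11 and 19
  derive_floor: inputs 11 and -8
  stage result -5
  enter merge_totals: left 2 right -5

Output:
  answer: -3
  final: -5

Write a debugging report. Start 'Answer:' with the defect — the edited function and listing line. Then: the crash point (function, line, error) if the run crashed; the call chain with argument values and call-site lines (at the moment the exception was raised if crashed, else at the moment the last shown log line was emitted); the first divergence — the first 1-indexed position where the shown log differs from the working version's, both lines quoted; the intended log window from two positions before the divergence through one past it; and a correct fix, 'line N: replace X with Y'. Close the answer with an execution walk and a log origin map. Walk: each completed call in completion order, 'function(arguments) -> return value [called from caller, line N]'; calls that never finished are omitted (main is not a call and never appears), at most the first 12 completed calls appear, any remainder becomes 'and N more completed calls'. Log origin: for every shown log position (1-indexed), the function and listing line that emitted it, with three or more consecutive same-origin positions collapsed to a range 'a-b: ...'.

Answer: the defect is in main at line 46.
Core observation: At log position 10 the runs split — shown 'enter merge_totals: left 2 right -5', but the working version logs 'enter merge_totals: left -5 right 2'.
Call chain: main -> merge_totals(2, -5) (called at line 46).
First divergence: position 10; shown 'enter merge_totals: left 2 right -5' vs intended 'enter merge_totals: left -5 right 2'.
Intended log window:
  8: derive_floor: inputs 11 and -8
  9: stage result -5
  10: enter merge_totals: left -5 right 2
Execution walk:
  update_gauge([8, 11, -3, 3, -3, 3]) -> 11  [called from main, line 41]
  pick_anchor([8, 11, -3, 3, -3, 3], 3) -> 19  [called from main, line 42]
  derive_floor(11, -8) -> -5  [called from tally_events, line 29]
  tally_events(11, 19) -> -5  [called from main, line 44]
  merge_totals(2, -5) -> -3  [called from main, line 46]
Log origins:
  1: emitted by main (line 40)
  2: emitted by update_gauge (line 2)
  3: emitted by update_gauge (line 7)
  4: emitted by pick_anchor (line 11)
  5: emitted by pick_anchor (line 16)
  6: emitted by main (line 43)
  7: emitted by tally_events (line 26)
  8: emitted by derive_floor (line 20)
  9: emitted by main (line 45)
  10: emitted by merge_totals (line 32)
A correct fix: line 46: replace `merge_totals(2, mark)` with `merge_totals(mark, 2)`.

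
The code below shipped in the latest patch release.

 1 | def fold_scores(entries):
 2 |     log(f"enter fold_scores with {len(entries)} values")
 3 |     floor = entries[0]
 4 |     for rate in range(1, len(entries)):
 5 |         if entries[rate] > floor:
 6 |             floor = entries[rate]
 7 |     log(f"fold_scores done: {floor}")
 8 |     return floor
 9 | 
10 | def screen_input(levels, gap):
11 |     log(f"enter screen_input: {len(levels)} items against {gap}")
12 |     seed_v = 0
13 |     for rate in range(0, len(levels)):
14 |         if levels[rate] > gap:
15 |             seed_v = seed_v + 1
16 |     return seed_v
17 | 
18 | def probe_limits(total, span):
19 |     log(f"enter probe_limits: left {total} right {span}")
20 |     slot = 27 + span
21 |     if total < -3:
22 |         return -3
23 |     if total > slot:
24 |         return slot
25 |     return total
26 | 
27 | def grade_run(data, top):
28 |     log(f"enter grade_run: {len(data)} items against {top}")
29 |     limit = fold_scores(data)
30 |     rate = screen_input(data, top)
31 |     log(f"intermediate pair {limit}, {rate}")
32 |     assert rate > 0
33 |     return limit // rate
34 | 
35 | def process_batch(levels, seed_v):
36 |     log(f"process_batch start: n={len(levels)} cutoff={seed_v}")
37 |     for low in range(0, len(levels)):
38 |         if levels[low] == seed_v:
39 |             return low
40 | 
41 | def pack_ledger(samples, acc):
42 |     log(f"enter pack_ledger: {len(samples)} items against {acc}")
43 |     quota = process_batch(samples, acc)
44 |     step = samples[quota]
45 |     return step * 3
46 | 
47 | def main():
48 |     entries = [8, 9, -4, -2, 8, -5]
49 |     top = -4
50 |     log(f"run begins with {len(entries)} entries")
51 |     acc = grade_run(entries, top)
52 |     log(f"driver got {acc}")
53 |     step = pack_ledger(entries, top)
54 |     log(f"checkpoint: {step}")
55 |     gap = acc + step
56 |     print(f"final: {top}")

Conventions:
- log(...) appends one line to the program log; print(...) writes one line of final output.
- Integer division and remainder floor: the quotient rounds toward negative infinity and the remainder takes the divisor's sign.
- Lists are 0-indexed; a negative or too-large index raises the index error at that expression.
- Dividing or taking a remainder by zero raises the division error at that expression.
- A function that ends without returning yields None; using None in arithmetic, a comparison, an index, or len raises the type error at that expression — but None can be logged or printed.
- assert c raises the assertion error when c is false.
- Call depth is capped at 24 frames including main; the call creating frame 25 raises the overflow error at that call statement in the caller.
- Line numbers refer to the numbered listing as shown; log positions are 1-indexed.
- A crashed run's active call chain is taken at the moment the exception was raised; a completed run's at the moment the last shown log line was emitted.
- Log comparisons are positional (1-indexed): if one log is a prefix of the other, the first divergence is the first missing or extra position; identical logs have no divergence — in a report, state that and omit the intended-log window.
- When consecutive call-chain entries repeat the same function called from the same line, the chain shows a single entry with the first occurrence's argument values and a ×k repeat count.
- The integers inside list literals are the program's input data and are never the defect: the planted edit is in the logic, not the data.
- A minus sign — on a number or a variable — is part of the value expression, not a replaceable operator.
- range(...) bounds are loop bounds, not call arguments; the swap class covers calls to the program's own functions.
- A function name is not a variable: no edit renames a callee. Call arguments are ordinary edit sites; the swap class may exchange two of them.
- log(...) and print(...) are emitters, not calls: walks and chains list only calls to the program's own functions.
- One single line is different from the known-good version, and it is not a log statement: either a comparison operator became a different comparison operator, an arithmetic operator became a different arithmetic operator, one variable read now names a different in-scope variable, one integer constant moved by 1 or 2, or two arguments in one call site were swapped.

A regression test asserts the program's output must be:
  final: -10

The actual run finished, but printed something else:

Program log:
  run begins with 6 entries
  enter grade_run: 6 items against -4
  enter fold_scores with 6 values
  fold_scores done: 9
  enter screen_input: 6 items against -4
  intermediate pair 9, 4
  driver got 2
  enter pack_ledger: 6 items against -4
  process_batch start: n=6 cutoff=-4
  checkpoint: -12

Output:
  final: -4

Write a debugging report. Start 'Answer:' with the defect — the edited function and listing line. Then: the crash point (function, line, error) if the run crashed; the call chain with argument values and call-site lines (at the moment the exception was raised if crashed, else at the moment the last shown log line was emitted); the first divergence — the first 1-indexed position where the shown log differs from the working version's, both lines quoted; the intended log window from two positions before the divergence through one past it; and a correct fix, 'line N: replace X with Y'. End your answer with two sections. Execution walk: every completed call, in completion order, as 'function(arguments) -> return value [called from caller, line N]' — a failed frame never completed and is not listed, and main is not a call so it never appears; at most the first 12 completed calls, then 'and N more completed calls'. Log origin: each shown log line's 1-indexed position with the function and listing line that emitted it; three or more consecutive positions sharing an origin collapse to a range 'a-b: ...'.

Answer: the defect is in main at line 56.
Core observation: Nothing in the log betrays the bug — only the output does.
Call chain: main.
First divergence: none — the logs agree in full.
Execution walk:
  fold_scores([8, 9, -4, -2, 8, -5]) -> 9  [called from grade_run, line 29]
  screen_input([8, 9, -4, -2, 8, -5], -4) -> 4  [called from grade_run, line 30]
  grade_run([8, 9, -4, -2, 8, -5], -4) -> 2  [called from main, line 51]
  process_batch([8, 9, -4, -2, 8, -5], -4) -> 2  [called from pack_ledger, line 43]
  pack_ledger([8, 9, -4, -2, 8, -5], -4) -> -12  [called from main, line 53]
Log origins:
  1: from main, line 50
  2: from grade_run, line 28
  3: from fold_scores, line 2
  4: from fold_scores, line 7
  5: from screen_input, line 11
  6: from grade_run, line 31
  7: from main, line 52
  8: from pack_ledger, line 42
  9: from process_batch, line 36
  10: from main, line 54
A correct fix: line 56: replace `top` with `gap`.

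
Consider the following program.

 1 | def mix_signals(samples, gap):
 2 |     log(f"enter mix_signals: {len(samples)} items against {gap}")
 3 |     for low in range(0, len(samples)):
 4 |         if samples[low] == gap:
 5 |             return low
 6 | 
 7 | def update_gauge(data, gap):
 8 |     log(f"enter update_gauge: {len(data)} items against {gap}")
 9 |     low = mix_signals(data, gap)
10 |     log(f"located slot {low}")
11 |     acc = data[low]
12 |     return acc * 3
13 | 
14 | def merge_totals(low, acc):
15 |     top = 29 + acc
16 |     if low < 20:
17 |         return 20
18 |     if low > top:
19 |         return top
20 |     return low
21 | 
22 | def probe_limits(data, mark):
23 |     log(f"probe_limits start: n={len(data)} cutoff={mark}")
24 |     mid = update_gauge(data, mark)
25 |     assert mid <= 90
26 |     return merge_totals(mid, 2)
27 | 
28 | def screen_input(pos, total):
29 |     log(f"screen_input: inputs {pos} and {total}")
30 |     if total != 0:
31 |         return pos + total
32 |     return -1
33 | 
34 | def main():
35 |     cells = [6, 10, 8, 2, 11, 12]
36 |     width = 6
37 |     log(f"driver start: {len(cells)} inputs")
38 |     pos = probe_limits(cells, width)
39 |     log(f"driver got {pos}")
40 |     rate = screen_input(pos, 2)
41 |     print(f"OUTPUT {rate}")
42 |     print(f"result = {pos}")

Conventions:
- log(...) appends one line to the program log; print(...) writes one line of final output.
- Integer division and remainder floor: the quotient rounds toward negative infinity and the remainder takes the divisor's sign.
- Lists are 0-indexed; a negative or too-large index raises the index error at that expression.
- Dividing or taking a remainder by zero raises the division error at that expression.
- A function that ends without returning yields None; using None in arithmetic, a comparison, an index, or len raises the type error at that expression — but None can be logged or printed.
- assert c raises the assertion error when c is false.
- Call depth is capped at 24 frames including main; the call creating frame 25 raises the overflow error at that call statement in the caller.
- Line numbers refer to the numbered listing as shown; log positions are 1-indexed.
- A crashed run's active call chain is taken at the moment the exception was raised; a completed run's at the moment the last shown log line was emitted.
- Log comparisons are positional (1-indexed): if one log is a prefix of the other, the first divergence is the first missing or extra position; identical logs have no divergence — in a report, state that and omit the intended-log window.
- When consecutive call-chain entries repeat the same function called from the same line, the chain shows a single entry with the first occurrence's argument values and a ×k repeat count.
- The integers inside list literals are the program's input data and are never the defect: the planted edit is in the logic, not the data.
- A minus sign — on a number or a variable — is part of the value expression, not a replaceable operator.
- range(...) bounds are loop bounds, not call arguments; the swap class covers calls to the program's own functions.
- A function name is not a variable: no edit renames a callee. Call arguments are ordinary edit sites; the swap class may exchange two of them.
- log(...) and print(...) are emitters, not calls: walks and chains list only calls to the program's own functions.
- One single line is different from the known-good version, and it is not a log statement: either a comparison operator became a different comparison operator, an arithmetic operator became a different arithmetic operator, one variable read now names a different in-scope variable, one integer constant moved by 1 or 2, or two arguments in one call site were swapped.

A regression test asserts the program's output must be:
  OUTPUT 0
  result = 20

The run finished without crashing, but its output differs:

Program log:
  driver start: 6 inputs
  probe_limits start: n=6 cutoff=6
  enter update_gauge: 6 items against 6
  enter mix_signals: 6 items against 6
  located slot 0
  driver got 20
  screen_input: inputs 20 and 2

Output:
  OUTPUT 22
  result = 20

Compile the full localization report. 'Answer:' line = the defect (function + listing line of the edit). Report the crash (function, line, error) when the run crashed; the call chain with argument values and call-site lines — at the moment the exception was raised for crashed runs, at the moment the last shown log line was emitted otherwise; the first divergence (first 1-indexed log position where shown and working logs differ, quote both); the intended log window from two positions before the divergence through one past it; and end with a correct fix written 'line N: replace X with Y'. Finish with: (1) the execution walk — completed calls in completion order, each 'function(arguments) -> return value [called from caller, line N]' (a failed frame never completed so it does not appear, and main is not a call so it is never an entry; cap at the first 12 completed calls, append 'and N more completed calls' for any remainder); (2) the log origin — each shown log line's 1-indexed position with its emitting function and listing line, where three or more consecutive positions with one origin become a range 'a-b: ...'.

Answer: the defect is in screen_input at line 31.
The tell: Every logged value matches the working version; the printed result is what differs.
Call chain: main -> screen_input(20, 2) (called at line 40).
First divergence: there is none — every log position agrees.
Execution walk:
  mix_signals([6, 10, 8, 2, 11, 12], 6) -> 0  [called from update_gauge, line 9]
  update_gauge([6, 10, 8, 2, 11, 12], 6) -> 18  [called from probe_limits, line 24]
  merge_totals(18, 2) -> 20  [called from probe_limits, line 26]
  probe_limits([6, 10, 8, 2, 11, 12], 6) -> 20  [called from main, line 38]
  screen_input(20, 2) -> 22  [called from main, line 40]
Log origin:
  1: from main, line 37
  2: from probe_limits, line 23
  3: from update_gauge, line 8
  4: from mix_signals, line 2
  5: from update_gauge, line 10
  6: from main, line 39
  7: from screen_input, line 29
A correct fix: line 31: replace `+` with `%`.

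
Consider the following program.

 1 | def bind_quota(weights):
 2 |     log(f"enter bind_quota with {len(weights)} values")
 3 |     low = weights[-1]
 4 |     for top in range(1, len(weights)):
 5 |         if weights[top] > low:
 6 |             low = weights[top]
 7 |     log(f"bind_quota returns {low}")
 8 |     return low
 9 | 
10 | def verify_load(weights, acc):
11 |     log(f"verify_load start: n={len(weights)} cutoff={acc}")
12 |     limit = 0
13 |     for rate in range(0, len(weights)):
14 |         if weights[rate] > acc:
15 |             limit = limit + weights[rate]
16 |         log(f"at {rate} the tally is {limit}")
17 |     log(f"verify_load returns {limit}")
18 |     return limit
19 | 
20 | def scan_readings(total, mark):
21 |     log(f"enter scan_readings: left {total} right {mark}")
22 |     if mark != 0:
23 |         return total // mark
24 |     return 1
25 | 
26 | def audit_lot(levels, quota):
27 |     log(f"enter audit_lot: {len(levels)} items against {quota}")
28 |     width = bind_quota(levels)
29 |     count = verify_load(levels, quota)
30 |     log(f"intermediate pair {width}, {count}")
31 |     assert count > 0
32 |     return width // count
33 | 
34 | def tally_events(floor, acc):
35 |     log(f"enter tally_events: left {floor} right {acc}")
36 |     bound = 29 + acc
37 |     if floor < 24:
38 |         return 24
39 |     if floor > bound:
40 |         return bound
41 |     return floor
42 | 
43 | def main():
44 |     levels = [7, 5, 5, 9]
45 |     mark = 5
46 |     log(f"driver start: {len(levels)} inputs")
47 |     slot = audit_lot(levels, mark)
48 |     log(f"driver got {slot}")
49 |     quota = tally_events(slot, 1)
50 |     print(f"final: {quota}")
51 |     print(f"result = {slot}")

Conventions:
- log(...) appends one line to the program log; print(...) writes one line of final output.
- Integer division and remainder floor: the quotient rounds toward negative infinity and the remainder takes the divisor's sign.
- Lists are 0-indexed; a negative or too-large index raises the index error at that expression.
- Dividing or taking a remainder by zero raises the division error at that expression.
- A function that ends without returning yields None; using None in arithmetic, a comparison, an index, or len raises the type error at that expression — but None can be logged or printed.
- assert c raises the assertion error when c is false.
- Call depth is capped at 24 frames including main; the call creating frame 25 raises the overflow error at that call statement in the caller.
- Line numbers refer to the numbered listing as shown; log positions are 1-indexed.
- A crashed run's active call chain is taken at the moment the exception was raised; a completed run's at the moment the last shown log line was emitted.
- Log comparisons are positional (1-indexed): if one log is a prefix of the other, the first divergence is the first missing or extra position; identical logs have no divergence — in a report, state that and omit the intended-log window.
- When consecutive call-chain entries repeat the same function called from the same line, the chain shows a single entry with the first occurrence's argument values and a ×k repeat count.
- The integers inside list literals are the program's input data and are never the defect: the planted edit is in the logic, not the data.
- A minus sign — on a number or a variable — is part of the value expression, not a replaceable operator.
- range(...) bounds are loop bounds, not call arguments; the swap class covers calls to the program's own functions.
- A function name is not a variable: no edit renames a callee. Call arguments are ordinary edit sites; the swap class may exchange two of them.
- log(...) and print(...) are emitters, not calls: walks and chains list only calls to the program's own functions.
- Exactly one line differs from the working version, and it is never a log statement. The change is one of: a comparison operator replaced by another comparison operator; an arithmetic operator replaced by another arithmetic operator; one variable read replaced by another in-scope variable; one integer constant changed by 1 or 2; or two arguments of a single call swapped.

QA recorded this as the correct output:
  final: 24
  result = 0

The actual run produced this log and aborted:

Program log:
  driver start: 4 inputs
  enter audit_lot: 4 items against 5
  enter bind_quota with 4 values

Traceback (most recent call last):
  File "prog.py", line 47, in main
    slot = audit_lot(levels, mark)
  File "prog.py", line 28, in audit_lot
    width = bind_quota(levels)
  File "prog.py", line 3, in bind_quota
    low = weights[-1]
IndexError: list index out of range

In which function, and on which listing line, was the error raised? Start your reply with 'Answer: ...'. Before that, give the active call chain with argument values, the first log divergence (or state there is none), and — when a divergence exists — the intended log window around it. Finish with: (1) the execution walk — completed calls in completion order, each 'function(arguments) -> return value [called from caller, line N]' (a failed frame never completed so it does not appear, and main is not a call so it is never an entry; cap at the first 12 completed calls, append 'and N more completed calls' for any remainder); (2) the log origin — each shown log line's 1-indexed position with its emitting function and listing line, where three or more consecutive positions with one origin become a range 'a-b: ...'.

Answer: the error was raised in bind_quota, line 3.
Key fact: The faulty run's log stops after 3 lines; the working version's next line would be 'bind_quota returns 9'.
Call chain: main -> audit_lot([7, 5, 5, 9], 5) (called at line 47) -> bind_quota([7, 5, 5, 9]) (called at line 28).
First divergence: position 4 — the faulty run's log ends after 3 lines; the working version continues with 'bind_quota returns 9'.
Intended log window:
  2: enter audit_lot: 4 items against 5
  3: enter bind_quota with 4 values
  4: bind_quota returns 9
  5: verify_load start: n=4 cutoff=5
Execution walk:
  (no call completed)
Log line origins:
  1: emitted by main (line 46)
  2: emitted by audit_lot (line 27)
  3: emitted by bind_quota (line 2)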